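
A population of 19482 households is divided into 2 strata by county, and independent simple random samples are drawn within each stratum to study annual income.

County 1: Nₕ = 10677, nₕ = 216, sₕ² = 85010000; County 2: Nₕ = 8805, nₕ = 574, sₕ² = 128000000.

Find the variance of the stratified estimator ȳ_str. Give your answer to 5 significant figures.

Var(ȳ_str) = Σₕ Wₕ²(1 − fₕ)sₕ²/nₕ with Wₕ = Nₕ/N, N = 19482.
County 1: Wₕ = 0.54804435; term = 0.54804435²·(1 − 0.02023040)·85010000/216 = 115816.82.
County 2: Wₕ = 0.45195565; term = 0.45195565²·(1 − 0.06519023)·128000000/574 = 42580.716.
Sum = 158397.54.

158400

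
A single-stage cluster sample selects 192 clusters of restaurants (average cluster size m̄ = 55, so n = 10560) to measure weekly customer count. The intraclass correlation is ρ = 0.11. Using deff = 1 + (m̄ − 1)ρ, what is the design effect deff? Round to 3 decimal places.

6.940

deff = 1 + (55 − 1)·0.11 = 1 + 5.94 = 6.94.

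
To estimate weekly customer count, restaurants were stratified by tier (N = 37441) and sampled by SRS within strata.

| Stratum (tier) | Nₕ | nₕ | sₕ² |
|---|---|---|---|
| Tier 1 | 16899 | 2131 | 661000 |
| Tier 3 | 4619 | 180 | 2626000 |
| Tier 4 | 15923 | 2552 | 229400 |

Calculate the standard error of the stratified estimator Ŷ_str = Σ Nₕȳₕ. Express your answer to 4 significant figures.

629000

Var(Ŷ_str) = Σₕ Nₕ²(1 − fₕ)sₕ²/nₕ.
Tier 1: 16899²·(1 − 2131/16899)·661000/2131 = 7.7410647 × 10^10.
Tier 3: 4619²·(1 − 180/4619)·2626000/180 = 2.991268 × 10^11.
Tier 4: 15923²·(1 − 2552/15923)·229400/2552 = 1.9138219 × 10^10.
Sum = 3.9567567 × 10^11.
SE = √(3.9567567 × 10^11) = 629000.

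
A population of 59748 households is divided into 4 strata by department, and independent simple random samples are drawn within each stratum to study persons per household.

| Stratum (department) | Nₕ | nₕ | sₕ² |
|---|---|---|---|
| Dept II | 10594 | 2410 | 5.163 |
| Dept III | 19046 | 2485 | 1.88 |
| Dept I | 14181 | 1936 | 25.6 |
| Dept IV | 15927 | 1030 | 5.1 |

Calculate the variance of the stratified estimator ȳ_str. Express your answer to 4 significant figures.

0.001091

Var(ȳ_str) = Σₕ Wₕ²(1 − fₕ)sₕ²/nₕ with Wₕ = Nₕ/N, N = 59748.
Dept II: Wₕ = 0.17731137; term = 0.17731137²·(1 − 0.22748726)·5.163/2410 = 5.203121 × 10^-5.
Dept III: Wₕ = 0.31877218; term = 0.31877218²·(1 − 0.13047359)·1.88/2485 = 6.6845942 × 10^-5.
Dept I: Wₕ = 0.23734686; term = 0.23734686²·(1 − 0.13652070)·25.6/1936 = 6.4321108 × 10^-4.
Dept IV: Wₕ = 0.26656959; term = 0.26656959²·(1 − 0.06467006)·5.1/1030 = 3.2909327 × 10^-4.
Sum = 0.0010911815.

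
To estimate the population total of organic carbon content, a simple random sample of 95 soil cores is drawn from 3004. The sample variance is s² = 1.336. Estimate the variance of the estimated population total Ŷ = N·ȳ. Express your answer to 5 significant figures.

122890

Var(Ŷ) = N²·Var(ȳ) = N²·(1 − n/N)·s²/n.
f = 95/3004 = 0.03162450; Var(ȳ) = 0.96837550·1.336/95 = 0.013618418.
Var(Ŷ) = 3004² · 0.013618418 = 122892.82.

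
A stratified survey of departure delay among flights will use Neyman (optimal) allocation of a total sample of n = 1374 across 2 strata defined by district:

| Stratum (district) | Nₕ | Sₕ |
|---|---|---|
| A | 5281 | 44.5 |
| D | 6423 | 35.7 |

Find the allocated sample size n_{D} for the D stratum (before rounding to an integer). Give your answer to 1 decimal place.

Neyman allocation: nₕ = n·NₕSₕ / Σⱼ NⱼSⱼ.
Σ NⱼSⱼ = 5281·44.5 + 6423·35.7 = 464305.6.
n_{D} = 1374·6423·35.7 / 464305.6 = 678.6.

678.6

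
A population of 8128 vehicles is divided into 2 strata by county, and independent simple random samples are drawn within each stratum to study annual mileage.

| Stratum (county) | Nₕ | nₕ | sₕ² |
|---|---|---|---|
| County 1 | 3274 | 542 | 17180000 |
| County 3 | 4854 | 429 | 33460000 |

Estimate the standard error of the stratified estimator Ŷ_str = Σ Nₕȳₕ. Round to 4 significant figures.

Var(Ŷ_str) = Σₕ Nₕ²(1 − fₕ)sₕ²/nₕ.
County 1: 3274²·(1 − 542/3274)·17180000/542 = 2.835197 × 10^11.
County 3: 4854²·(1 − 429/4854)·33460000/429 = 1.675258 × 10^12.
Sum = 1.9587777 × 10^12.
SE = √(1.9587777 × 10^12) = 1.400 × 10^6.

1.400 × 10^6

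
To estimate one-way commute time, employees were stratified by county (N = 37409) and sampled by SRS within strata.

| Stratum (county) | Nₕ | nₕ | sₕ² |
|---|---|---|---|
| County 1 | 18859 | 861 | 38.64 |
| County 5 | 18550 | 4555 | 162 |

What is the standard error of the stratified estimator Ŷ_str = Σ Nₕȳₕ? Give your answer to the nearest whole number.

Var(Ŷ_str) = Σₕ Nₕ²(1 − fₕ)sₕ²/nₕ.
County 1: 18859²·(1 − 861/18859)·38.64/861 = 1.5232699 × 10^7.
County 5: 18550²·(1 − 4555/18550)·162/4555 = 9.2330131 × 10^6.
Sum = 2.4465712 × 10^7.
SE = √(2.4465712 × 10^7) = 4946.

4946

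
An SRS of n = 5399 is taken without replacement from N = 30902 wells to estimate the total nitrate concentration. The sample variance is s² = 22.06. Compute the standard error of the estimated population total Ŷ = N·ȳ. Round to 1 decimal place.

Var(Ŷ) = N²·Var(ȳ) = N²·(1 − n/N)·s²/n.
f = 5399/30902 = 0.17471361; Var(ȳ) = 0.82528639·22.06/5399 = 0.0033720722.
Var(Ŷ) = 30902² · 0.0033720722 = 3.2201051 × 10^6.
SE(Ŷ) = √(3.2201051 × 10^6) = 1794.5.

1794.5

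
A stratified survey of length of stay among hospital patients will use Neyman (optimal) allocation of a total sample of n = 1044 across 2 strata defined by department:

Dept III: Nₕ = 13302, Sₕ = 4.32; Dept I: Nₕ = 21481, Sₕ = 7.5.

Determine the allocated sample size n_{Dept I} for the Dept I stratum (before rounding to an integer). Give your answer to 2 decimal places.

769.52

Neyman allocation: nₕ = n·NₕSₕ / Σⱼ NⱼSⱼ.
Σ NⱼSⱼ = 13302·4.32 + 21481·7.5 = 218572.14.
n_{Dept I} = 1044·21481·7.5 / 218572.14 = 769.52.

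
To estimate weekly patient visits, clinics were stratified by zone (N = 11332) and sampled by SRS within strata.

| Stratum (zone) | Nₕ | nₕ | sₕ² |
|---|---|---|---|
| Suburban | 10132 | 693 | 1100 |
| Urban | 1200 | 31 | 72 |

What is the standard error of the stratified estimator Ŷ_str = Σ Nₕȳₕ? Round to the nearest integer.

12452

Var(Ŷ_str) = Σₕ Nₕ²(1 − fₕ)sₕ²/nₕ.
Suburban: 10132²·(1 − 693/10132)·1100/693 = 1.5180309 × 10^8.
Urban: 1200²·(1 − 31/1200)·72/31 = 3.2581161 × 10^6.
Sum = 1.5506121 × 10^8.
SE = √(1.5506121 × 10^8) = 12452.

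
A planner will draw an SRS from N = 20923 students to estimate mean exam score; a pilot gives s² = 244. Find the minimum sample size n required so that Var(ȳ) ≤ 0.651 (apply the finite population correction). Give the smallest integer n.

Without fpc, n₀ = s²/D = 244/0.651 = 374.8080.
With fpc, (1 − n/N)·s²/n ≤ D requires n ≥ n₀/(1 + n₀/N) = 374.8080/(1 + 374.8080/20923) = 368.2120.
Rounding up, n = 369.

369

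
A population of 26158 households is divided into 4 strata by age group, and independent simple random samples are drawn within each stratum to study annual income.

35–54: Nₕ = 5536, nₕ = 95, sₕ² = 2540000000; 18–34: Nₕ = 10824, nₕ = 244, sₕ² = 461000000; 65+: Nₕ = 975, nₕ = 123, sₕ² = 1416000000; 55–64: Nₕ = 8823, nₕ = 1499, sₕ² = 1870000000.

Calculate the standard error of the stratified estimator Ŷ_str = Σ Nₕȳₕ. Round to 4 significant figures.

Var(Ŷ_str) = Σₕ Nₕ²(1 − fₕ)sₕ²/nₕ.
35–54: 5536²·(1 − 95/5536)·2540000000/95 = 8.0535047 × 10^14.
18–34: 10824²·(1 − 244/10824)·461000000/244 = 2.1636378 × 10^14.
65+: 975²·(1 − 123/975)·1416000000/123 = 9.5631805 × 10^12.
55–64: 8823²·(1 − 1499/8823)·1870000000/1499 = 8.0612908 × 10^13.
Sum = 1.1118903 × 10^15.
SE = √(1.1118903 × 10^15) = 3.335 × 10^7.

3.335 × 10^7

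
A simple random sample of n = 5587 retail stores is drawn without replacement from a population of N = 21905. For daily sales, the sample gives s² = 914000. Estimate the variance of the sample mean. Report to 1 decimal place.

121.9

Under SRS without replacement, Var(ȳ) = (1 − f)·s²/n with f = n/N = 5587/21905 = 0.25505592.
Var(ȳ) = (1 − 0.25505592)·914000/5587 = 0.74494408·163.59406 = 121.86842.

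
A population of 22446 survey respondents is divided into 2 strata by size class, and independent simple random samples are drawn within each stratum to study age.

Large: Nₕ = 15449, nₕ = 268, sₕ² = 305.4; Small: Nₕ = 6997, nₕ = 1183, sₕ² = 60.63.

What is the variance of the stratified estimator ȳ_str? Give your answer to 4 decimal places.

Var(ȳ_str) = Σₕ Wₕ²(1 − fₕ)sₕ²/nₕ with Wₕ = Nₕ/N, N = 22446.
Large: Wₕ = 0.68827408; term = 0.68827408²·(1 − 0.01734740)·305.4/268 = 0.53046542.
Small: Wₕ = 0.31172592; term = 0.31172592²·(1 − 0.16907246)·60.63/1183 = 0.0041382032.
Sum = 0.53460362.

0.5346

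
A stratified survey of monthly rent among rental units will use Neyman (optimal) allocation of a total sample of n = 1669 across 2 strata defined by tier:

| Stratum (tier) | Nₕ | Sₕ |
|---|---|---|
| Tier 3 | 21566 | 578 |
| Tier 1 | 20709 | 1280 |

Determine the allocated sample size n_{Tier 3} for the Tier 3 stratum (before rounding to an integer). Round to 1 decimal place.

533.8

Neyman allocation: nₕ = n·NₕSₕ / Σⱼ NⱼSⱼ.
Σ NⱼSⱼ = 21566·578 + 20709·1280 = 3.8972668 × 10^7.
n_{Tier 3} = 1669·21566·578 / (3.8972668 × 10^7) = 533.8.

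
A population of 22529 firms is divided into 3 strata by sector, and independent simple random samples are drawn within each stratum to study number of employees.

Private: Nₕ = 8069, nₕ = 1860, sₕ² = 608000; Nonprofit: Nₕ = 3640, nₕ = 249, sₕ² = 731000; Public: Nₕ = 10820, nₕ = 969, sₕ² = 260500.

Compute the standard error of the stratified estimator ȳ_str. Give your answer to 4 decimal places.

Var(ȳ_str) = Σₕ Wₕ²(1 − fₕ)sₕ²/nₕ with Wₕ = Nₕ/N, N = 22529.
Private: Wₕ = 0.35816059; term = 0.35816059²·(1 − 0.23051184)·608000/1860 = 32.266227.
Nonprofit: Wₕ = 0.16156953; term = 0.16156953²·(1 − 0.06840659)·731000/249 = 71.394273.
Public: Wₕ = 0.48026987; term = 0.48026987²·(1 − 0.08955638)·260500/969 = 56.455687.
Sum = 160.11619.
SE = √(160.11619) = 12.6537.

12.6537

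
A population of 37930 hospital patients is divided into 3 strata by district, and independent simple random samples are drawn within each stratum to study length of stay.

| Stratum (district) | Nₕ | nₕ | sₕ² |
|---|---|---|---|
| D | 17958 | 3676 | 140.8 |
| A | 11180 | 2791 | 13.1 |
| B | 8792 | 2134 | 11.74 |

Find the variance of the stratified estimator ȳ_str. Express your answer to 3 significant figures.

Var(ȳ_str) = Σₕ Wₕ²(1 − fₕ)sₕ²/nₕ with Wₕ = Nₕ/N, N = 37930.
D: Wₕ = 0.47345109; term = 0.47345109²·(1 − 0.20469986)·140.8/3676 = 0.0068282351.
A: Wₕ = 0.29475349; term = 0.29475349²·(1 − 0.24964222)·13.1/2791 = 3.0598333 × 10^-4.
B: Wₕ = 0.23179541; term = 0.23179541²·(1 − 0.24272066)·11.74/2134 = 2.2384091 × 10^-4.
Sum = 0.0073580593.

0.00736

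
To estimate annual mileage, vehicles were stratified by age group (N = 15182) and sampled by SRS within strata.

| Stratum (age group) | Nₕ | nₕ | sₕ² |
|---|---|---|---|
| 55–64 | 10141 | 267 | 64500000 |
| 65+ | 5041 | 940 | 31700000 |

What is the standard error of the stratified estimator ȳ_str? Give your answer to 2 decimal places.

328.59

Var(ȳ_str) = Σₕ Wₕ²(1 − fₕ)sₕ²/nₕ with Wₕ = Nₕ/N, N = 15182.
55–64: Wₕ = 0.66796206; term = 0.66796206²·(1 − 0.02632876)·64500000/267 = 104945.64.
65+: Wₕ = 0.33203794; term = 0.33203794²·(1 − 0.18647094)·31700000/940 = 3024.6832.
Sum = 107970.32.
SE = √(107970.32) = 328.59.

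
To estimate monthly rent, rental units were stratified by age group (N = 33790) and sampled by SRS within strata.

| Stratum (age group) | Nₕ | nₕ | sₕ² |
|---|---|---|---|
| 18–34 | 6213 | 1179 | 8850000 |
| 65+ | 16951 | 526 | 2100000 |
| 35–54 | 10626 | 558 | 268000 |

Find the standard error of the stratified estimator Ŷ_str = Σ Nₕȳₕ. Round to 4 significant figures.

Var(Ŷ_str) = Σₕ Nₕ²(1 − fₕ)sₕ²/nₕ.
18–34: 6213²·(1 − 1179/6213)·8850000/1179 = 2.3477077 × 10^11.
65+: 16951²·(1 − 526/16951)·2100000/526 = 1.1115634 × 10^12.
35–54: 10626²·(1 − 558/10626)·268000/558 = 5.1382309 × 10^10.
Sum = 1.3977165 × 10^12.
SE = √(1.3977165 × 10^12) = 1.182 × 10^6.

1.182 × 10^6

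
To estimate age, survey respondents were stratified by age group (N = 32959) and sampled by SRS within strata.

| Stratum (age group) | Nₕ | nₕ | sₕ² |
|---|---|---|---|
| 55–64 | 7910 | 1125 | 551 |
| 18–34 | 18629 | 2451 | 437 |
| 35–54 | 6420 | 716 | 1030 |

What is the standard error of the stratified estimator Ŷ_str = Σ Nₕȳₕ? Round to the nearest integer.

11520

Var(Ŷ_str) = Σₕ Nₕ²(1 − fₕ)sₕ²/nₕ.
55–64: 7910²·(1 − 1125/7910)·551/1125 = 2.6286055 × 10^7.
18–34: 18629²·(1 − 2451/18629)·437/2451 = 5.3734412 × 10^7.
35–54: 6420²·(1 − 716/6420)·1030/716 = 5.2679149 × 10^7.
Sum = 1.3269962 × 10^8.
SE = √(1.3269962 × 10^8) = 11520.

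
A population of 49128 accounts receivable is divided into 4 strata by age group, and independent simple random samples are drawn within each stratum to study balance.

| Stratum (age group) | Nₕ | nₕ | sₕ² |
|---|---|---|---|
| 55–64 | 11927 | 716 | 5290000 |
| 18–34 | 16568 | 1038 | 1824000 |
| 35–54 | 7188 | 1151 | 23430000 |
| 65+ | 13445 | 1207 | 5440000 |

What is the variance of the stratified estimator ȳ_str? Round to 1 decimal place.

1269.9

Var(ȳ_str) = Σₕ Wₕ²(1 − fₕ)sₕ²/nₕ with Wₕ = Nₕ/N, N = 49128.
55–64: Wₕ = 0.24277398; term = 0.24277398²·(1 − 0.06003186)·5290000/716 = 409.31725.
18–34: Wₕ = 0.33724149; term = 0.33724149²·(1 − 0.06265089)·1824000/1038 = 187.33152.
35–54: Wₕ = 0.14631168; term = 0.14631168²·(1 − 0.16012799)·23430000/1151 = 365.98901.
65+: Wₕ = 0.27367285; term = 0.27367285²·(1 − 0.08977315)·5440000/1207 = 307.25907.
Sum = 1269.8969.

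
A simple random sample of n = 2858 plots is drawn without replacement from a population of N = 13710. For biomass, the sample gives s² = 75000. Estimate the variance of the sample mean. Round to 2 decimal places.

20.77

Under SRS without replacement, Var(ȳ) = (1 − f)·s²/n with f = n/N = 2858/13710 = 0.20846098.
Var(ȳ) = (1 − 0.20846098)·75000/2858 = 0.79153902·26.242127 = 20.771668.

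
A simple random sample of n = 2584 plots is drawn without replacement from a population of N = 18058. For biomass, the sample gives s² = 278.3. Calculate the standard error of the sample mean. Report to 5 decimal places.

0.30379

Under SRS without replacement, Var(ȳ) = (1 − f)·s²/n with f = n/N = 2584/18058 = 0.14309447.
Var(ȳ) = (1 − 0.14309447)·278.3/2584 = 0.85690553·0.10770124 = 0.092289786.
SE(ȳ) = √(0.092289786) = 0.30379.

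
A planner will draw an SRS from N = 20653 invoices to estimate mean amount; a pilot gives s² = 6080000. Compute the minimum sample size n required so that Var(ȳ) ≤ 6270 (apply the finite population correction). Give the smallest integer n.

927

Without fpc, n₀ = s²/D = 6080000/6270 = 969.6970.
With fpc, (1 − n/N)·s²/n ≤ D requires n ≥ n₀/(1 + n₀/N) = 969.6970/(1 + 969.6970/20653) = 926.2097.
Rounding up, n = 927.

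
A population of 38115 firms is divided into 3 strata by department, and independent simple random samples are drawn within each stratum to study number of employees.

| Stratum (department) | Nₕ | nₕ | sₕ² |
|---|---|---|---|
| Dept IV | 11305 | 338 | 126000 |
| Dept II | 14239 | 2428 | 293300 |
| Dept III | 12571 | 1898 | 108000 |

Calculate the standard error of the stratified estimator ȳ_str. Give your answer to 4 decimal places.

7.1452

Var(ȳ_str) = Σₕ Wₕ²(1 − fₕ)sₕ²/nₕ with Wₕ = Nₕ/N, N = 38115.
Dept IV: Wₕ = 0.29660239; term = 0.29660239²·(1 − 0.02989828)·126000/338 = 31.814156.
Dept II: Wₕ = 0.37357996; term = 0.37357996²·(1 − 0.17051759)·293300/2428 = 13.984202.
Dept III: Wₕ = 0.32981766; term = 0.32981766²·(1 − 0.15098242)·108000/1898 = 5.2552337.
Sum = 51.053592.
SE = √(51.053592) = 7.1452.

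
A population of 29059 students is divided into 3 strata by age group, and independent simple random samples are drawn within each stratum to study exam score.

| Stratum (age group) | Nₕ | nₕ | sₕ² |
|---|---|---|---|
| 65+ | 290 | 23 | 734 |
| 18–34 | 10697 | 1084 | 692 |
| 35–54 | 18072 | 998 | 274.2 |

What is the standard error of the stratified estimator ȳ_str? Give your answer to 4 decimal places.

Var(ȳ_str) = Σₕ Wₕ²(1 − fₕ)sₕ²/nₕ with Wₕ = Nₕ/N, N = 29059.
65+: Wₕ = 0.00997970; term = 0.00997970²·(1 − 0.07931034)·734/23 = 0.0029262818.
18–34: Wₕ = 0.36811315; term = 0.36811315²·(1 − 0.10133682)·692/1084 = 0.077738547.
35–54: Wₕ = 0.62190715; term = 0.62190715²·(1 − 0.05522355)·274.2/998 = 0.10039615.
Sum = 0.18106098.
SE = √(0.18106098) = 0.4255.

0.4255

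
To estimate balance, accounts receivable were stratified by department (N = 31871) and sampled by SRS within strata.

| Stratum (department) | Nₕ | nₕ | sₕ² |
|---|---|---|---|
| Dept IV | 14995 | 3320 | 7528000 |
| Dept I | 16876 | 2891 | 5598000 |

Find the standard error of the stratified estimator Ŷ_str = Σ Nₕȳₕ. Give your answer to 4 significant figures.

924100

Var(Ŷ_str) = Σₕ Nₕ²(1 − fₕ)sₕ²/nₕ.
Dept IV: 14995²·(1 − 3320/14995)·7528000/3320 = 3.969583 × 10^11.
Dept I: 16876²·(1 − 2891/16876)·5598000/2891 = 4.5700062 × 10^11.
Sum = 8.5395892 × 10^11.
SE = √(8.5395892 × 10^11) = 924100.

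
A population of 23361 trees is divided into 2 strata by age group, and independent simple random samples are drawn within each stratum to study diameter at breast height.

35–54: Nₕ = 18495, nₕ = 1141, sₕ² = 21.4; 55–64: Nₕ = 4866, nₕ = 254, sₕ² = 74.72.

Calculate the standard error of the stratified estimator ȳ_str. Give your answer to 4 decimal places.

Var(ȳ_str) = Σₕ Wₕ²(1 − fₕ)sₕ²/nₕ with Wₕ = Nₕ/N, N = 23361.
35–54: Wₕ = 0.79170412; term = 0.79170412²·(1 − 0.06169235)·21.4/1141 = 0.011030602.
55–64: Wₕ = 0.20829588; term = 0.20829588²·(1 − 0.05219893)·74.72/254 = 0.012097112.
Sum = 0.023127714.
SE = √(0.023127714) = 0.1521.

0.1521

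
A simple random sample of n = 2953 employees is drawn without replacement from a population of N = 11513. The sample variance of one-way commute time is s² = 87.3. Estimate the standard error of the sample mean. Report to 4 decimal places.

0.1483

Under SRS without replacement, Var(ȳ) = (1 − f)·s²/n with f = n/N = 2953/11513 = 0.25649266.
Var(ȳ) = (1 − 0.25649266)·87.3/2953 = 0.74350734·0.029563156 = 0.021980424.
SE(ȳ) = √(0.021980424) = 0.1483.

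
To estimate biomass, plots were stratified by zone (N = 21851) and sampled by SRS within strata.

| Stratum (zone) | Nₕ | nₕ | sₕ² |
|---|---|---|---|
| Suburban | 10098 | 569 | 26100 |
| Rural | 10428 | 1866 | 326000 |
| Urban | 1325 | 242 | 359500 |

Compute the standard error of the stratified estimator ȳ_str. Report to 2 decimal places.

Var(ȳ_str) = Σₕ Wₕ²(1 − fₕ)sₕ²/nₕ with Wₕ = Nₕ/N, N = 21851.
Suburban: Wₕ = 0.46212988; term = 0.46212988²·(1 − 0.05634779)·26100/569 = 9.244178.
Rural: Wₕ = 0.47723216; term = 0.47723216²·(1 − 0.17894131)·326000/1866 = 32.669281.
Urban: Wₕ = 0.06063796; term = 0.06063796²·(1 − 0.18264151)·359500/242 = 4.4646275.
Sum = 46.378087.
SE = √(46.378087) = 6.81.

6.81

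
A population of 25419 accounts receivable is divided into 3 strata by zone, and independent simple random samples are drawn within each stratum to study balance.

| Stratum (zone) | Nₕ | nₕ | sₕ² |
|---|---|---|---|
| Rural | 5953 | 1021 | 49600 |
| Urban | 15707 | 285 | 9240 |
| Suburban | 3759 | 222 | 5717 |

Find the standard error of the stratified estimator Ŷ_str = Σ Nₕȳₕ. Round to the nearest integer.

Var(Ŷ_str) = Σₕ Nₕ²(1 − fₕ)sₕ²/nₕ.
Rural: 5953²·(1 − 1021/5953)·49600/1021 = 1.4263131 × 10^9.
Urban: 15707²·(1 − 285/15707)·9240/285 = 7.8534603 × 10^9.
Suburban: 3759²·(1 − 222/3759)·5717/222 = 3.4239121 × 10^8.
Sum = 9.6221646 × 10^9.
SE = √(9.6221646 × 10^9) = 98093.

98093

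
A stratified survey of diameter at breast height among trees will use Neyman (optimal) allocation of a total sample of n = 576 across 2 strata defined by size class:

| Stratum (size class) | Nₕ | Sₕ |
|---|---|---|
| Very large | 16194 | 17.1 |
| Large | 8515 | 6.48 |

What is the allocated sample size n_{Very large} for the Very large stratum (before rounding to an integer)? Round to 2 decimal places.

480.30

Neyman allocation: nₕ = n·NₕSₕ / Σⱼ NⱼSⱼ.
Σ NⱼSⱼ = 16194·17.1 + 8515·6.48 = 332094.6.
n_{Very large} = 576·16194·17.1 / 332094.6 = 480.30.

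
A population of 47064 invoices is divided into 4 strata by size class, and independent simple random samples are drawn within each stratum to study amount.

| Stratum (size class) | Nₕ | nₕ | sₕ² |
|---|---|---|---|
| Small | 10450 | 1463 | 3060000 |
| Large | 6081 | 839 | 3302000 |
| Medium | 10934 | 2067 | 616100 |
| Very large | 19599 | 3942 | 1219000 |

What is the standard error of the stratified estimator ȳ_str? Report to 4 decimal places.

Var(ȳ_str) = Σₕ Wₕ²(1 − fₕ)sₕ²/nₕ with Wₕ = Nₕ/N, N = 47064.
Small: Wₕ = 0.22203808; term = 0.22203808²·(1 − 0.14000000)·3060000/1463 = 88.680975.
Large: Wₕ = 0.12920704; term = 0.12920704²·(1 − 0.13797073)·3302000/839 = 56.638202.
Medium: Wₕ = 0.23232194; term = 0.23232194²·(1 − 0.18904335)·616100/2067 = 13.046344.
Very large: Wₕ = 0.41643294; term = 0.41643294²·(1 − 0.20113271)·1219000/3942 = 42.840238.
Sum = 201.20576.
SE = √(201.20576) = 14.1847.

14.1847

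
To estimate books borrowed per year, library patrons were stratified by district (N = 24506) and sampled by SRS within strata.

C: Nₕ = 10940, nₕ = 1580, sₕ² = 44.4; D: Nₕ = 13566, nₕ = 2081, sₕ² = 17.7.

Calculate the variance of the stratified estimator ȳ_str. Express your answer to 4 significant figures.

0.006998

Var(ȳ_str) = Σₕ Wₕ²(1 − fₕ)sₕ²/nₕ with Wₕ = Nₕ/N, N = 24506.
C: Wₕ = 0.44642128; term = 0.44642128²·(1 − 0.14442413)·44.4/1580 = 0.0047915298.
D: Wₕ = 0.55357872; term = 0.55357872²·(1 − 0.15339820)·17.7/2081 = 0.0022066789.
Sum = 0.0069982087.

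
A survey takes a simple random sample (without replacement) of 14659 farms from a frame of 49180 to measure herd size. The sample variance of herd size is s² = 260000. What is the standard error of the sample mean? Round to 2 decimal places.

Under SRS without replacement, Var(ȳ) = (1 − f)·s²/n with f = n/N = 14659/49180 = 0.29806832.
Var(ȳ) = (1 − 0.29806832)·260000/14659 = 0.70193168·17.736544 = 12.449842.
SE(ȳ) = √(12.449842) = 3.53.

3.53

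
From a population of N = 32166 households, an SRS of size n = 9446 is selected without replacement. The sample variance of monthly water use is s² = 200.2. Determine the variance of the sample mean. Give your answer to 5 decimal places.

0.01497

Under SRS without replacement, Var(ȳ) = (1 − f)·s²/n with f = n/N = 9446/32166 = 0.29366412.
Var(ȳ) = (1 − 0.29366412)·200.2/9446 = 0.70633588·0.021194156 = 0.014970193.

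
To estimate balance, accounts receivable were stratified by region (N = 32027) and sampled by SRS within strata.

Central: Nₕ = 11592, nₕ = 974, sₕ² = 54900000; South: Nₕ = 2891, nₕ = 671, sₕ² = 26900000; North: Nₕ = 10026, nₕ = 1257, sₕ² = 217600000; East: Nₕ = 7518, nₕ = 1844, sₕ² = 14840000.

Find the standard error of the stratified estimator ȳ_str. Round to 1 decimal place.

Var(ȳ_str) = Σₕ Wₕ²(1 − fₕ)sₕ²/nₕ with Wₕ = Nₕ/N, N = 32027.
Central: Wₕ = 0.36194461; term = 0.36194461²·(1 − 0.08402346)·54900000/974 = 6763.663.
South: Wₕ = 0.09026759; term = 0.09026759²·(1 − 0.23209962)·26900000/671 = 250.84087.
North: Wₕ = 0.31304837; term = 0.31304837²·(1 − 0.12537403)·217600000/1257 = 14837.778.
East: Wₕ = 0.23473944; term = 0.23473944²·(1 − 0.24527800)·14840000/1844 = 334.68182.
Sum = 22186.964.
SE = √(22186.964) = 149.0.

149.0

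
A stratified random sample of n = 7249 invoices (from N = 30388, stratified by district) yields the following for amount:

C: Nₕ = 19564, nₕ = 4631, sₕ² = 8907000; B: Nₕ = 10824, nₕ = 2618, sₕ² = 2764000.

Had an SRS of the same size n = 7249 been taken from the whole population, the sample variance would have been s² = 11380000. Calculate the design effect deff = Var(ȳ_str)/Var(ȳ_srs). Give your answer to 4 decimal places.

Var(ȳ_str) = Σ Wₕ²(1−fₕ)sₕ²/nₕ with Wₕ = Nₕ/30388:
  C: (19564/30388)²·(1−4631/19564)·8907000/4631 = 608.4952
  B: (10824/30388)²·(1−2618/10824)·2764000/2618 = 101.55083
  → Var(ȳ_str) = 710.04603.
Var(ȳ_srs) = (1 − 7249/30388)·11380000/7249 = 1195.3818.
deff = 710.04603 / 1195.3818 = 0.5940.

0.5940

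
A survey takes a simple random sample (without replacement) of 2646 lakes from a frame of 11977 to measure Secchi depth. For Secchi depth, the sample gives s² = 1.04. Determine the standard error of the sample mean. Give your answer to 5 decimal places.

Under SRS without replacement, Var(ȳ) = (1 − f)·s²/n with f = n/N = 2646/11977 = 0.22092344.
Var(ȳ) = (1 − 0.22092344)·1.04/2646 = 0.77907656·3.9304611 × 10^-4 = 3.0621301 × 10^-4.
SE(ȳ) = √(3.0621301 × 10^-4) = 0.01750.

0.01750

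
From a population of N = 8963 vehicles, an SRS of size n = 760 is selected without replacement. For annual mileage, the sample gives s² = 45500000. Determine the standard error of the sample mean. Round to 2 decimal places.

Under SRS without replacement, Var(ȳ) = (1 − f)·s²/n with f = n/N = 760/8963 = 0.08479304.
Var(ȳ) = (1 − 0.08479304)·45500000/760 = 0.91520696·59868.421 = 54791.996.
SE(ȳ) = √(54791.996) = 234.08.

234.08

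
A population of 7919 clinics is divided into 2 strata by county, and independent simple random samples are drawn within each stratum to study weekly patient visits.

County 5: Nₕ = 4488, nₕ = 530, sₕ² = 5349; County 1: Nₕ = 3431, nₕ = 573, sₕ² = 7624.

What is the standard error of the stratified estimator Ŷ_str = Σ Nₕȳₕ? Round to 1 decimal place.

17599.6

Var(Ŷ_str) = Σₕ Nₕ²(1 − fₕ)sₕ²/nₕ.
County 5: 4488²·(1 − 530/4488)·5349/530 = 1.7927733 × 10^8.
County 1: 3431²·(1 − 573/3431)·7624/573 = 1.3047016 × 10^8.
Sum = 3.0974749 × 10^8.
SE = √(3.0974749 × 10^8) = 17599.6.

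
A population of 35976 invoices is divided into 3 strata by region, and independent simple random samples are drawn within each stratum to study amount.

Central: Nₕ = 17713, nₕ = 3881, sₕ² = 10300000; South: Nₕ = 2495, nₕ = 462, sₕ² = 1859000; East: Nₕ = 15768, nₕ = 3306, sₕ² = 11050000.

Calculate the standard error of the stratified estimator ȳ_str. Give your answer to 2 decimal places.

Var(ȳ_str) = Σₕ Wₕ²(1 − fₕ)sₕ²/nₕ with Wₕ = Nₕ/N, N = 35976.
Central: Wₕ = 0.49235602; term = 0.49235602²·(1 − 0.21910461)·10300000/3881 = 502.39457.
South: Wₕ = 0.06935179; term = 0.06935179²·(1 − 0.18517034)·1859000/462 = 15.769561.
East: Wₕ = 0.43829219; term = 0.43829219²·(1 − 0.20966514)·11050000/3306 = 507.45559.
Sum = 1025.6197.
SE = √(1025.6197) = 32.03.

32.03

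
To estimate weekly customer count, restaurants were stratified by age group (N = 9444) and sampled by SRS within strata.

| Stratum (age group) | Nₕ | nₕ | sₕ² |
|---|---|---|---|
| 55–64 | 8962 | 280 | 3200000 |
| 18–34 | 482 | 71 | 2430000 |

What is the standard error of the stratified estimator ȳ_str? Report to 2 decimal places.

100.23

Var(ȳ_str) = Σₕ Wₕ²(1 − fₕ)sₕ²/nₕ with Wₕ = Nₕ/N, N = 9444.
55–64: Wₕ = 0.94896230; term = 0.94896230²·(1 − 0.03124303)·3200000/280 = 9970.2193.
18–34: Wₕ = 0.05103770; term = 0.05103770²·(1 − 0.14730290)·2430000/71 = 76.019468.
Sum = 10046.239.
SE = √(10046.239) = 100.23.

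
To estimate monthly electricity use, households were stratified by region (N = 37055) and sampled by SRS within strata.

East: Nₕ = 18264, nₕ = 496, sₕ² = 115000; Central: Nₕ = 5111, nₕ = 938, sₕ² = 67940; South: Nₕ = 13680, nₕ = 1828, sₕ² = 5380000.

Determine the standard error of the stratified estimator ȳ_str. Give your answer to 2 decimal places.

20.09

Var(ȳ_str) = Σₕ Wₕ²(1 − fₕ)sₕ²/nₕ with Wₕ = Nₕ/N, N = 37055.
East: Wₕ = 0.49288895; term = 0.49288895²·(1 − 0.02715725)·115000/496 = 54.797024.
Central: Wₕ = 0.13793010; term = 0.13793010²·(1 − 0.18352573)·67940/938 = 1.1250798.
South: Wₕ = 0.36918095; term = 0.36918095²·(1 − 0.13362573)·5380000/1828 = 347.52831.
Sum = 403.45041.
SE = √(403.45041) = 20.09.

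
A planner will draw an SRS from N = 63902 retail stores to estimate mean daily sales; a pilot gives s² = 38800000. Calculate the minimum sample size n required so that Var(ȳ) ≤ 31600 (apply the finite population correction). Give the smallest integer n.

1205

Without fpc, n₀ = s²/D = 38800000/31600 = 1227.8481.
With fpc, (1 − n/N)·s²/n ≤ D requires n ≥ n₀/(1 + n₀/N) = 1227.8481/(1 + 1227.8481/63902) = 1204.7003.
Rounding up, n = 1205.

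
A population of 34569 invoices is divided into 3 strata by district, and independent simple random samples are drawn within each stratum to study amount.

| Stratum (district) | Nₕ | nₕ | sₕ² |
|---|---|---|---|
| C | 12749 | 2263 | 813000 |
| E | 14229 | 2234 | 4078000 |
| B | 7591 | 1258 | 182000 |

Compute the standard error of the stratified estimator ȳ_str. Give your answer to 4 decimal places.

Var(ȳ_str) = Σₕ Wₕ²(1 − fₕ)sₕ²/nₕ with Wₕ = Nₕ/N, N = 34569.
C: Wₕ = 0.36879863; term = 0.36879863²·(1 − 0.17750412)·813000/2263 = 40.19003.
E: Wₕ = 0.41161156; term = 0.41161156²·(1 − 0.15700330)·4078000/2234 = 260.71442.
B: Wₕ = 0.21958981; term = 0.21958981²·(1 − 0.16572257)·182000/1258 = 5.820035.
Sum = 306.72449.
SE = √(306.72449) = 17.5136.

17.5136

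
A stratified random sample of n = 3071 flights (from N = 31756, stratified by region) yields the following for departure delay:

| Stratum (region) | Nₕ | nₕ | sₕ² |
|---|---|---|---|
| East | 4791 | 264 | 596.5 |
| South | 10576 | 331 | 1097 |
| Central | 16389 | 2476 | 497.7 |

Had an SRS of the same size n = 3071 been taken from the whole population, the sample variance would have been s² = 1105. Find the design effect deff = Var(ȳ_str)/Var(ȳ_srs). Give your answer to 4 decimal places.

Var(ȳ_str) = Σ Wₕ²(1−fₕ)sₕ²/nₕ with Wₕ = Nₕ/31756:
  East: (4791/31756)²·(1−264/4791)·596.5/264 = 0.048595002
  South: (10576/31756)²·(1−331/10576)·1097/331 = 0.35609055
  Central: (16389/31756)²·(1−2476/16389)·497.7/2476 = 0.045450499
  → Var(ȳ_str) = 0.45013605.
Var(ȳ_srs) = (1 − 3071/31756)·1105/3071 = 0.32502108.
deff = 0.45013605 / 0.32502108 = 1.3849.

1.3849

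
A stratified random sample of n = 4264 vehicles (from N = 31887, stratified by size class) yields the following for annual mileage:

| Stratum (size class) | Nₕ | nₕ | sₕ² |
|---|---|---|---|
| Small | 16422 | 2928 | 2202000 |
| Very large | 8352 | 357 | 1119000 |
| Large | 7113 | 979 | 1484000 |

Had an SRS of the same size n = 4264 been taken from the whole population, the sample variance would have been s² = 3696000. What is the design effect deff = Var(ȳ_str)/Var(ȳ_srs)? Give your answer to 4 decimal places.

Var(ȳ_str) = Σ Wₕ²(1−fₕ)sₕ²/nₕ with Wₕ = Nₕ/31887:
  Small: (16422/31887)²·(1−2928/16422)·2202000/2928 = 163.90254
  Very large: (8352/31887)²·(1−357/8352)·1119000/357 = 205.84651
  Large: (7113/31887)²·(1−979/7113)·1484000/979 = 65.045981
  → Var(ȳ_str) = 434.79503.
Var(ȳ_srs) = (1 − 4264/31887)·3696000/4264 = 750.88244.
deff = 434.79503 / 750.88244 = 0.5790.

0.5790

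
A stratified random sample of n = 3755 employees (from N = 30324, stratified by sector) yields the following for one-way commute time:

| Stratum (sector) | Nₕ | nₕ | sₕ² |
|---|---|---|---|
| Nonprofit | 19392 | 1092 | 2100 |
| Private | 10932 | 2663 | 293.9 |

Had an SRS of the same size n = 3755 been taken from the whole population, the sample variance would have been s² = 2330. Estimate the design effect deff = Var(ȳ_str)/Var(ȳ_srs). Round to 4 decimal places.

Var(ȳ_str) = Σ Wₕ²(1−fₕ)sₕ²/nₕ with Wₕ = Nₕ/30324:
  Nonprofit: (19392/30324)²·(1−1092/19392)·2100/1092 = 0.74215971
  Private: (10932/30324)²·(1−2663/10932)·293.9/2663 = 0.010849458
  → Var(ȳ_str) = 0.75300917.
Var(ȳ_srs) = (1 − 3755/30324)·2330/3755 = 0.54366916.
deff = 0.75300917 / 0.54366916 = 1.3851.

1.3851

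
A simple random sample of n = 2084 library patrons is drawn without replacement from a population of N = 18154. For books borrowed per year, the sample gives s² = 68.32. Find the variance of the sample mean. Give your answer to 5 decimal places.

0.02902

Under SRS without replacement, Var(ȳ) = (1 − f)·s²/n with f = n/N = 2084/18154 = 0.11479564.
Var(ȳ) = (1 − 0.11479564)·68.32/2084 = 0.88520436·0.032783109 = 0.029019751.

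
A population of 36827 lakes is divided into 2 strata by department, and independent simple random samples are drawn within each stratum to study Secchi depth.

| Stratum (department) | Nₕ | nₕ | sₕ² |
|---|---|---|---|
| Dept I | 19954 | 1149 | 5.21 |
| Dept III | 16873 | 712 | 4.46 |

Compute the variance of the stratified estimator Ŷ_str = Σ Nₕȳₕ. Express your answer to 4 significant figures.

3.410 × 10^6

Var(Ŷ_str) = Σₕ Nₕ²(1 − fₕ)sₕ²/nₕ.
Dept I: 19954²·(1 − 1149/19954)·5.21/1149 = 1.7014571 × 10^6.
Dept III: 16873²·(1 − 712/16873)·4.46/712 = 1.7081083 × 10^6.
Sum = 3.4095654 × 10^6.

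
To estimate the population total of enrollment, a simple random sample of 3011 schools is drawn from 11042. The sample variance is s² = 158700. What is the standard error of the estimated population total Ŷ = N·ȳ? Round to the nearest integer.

68366

Var(Ŷ) = N²·Var(ȳ) = N²·(1 − n/N)·s²/n.
f = 3011/11042 = 0.27268611; Var(ȳ) = 0.72731389·158700/3011 = 38.334346.
Var(Ŷ) = 11042² · 38.334346 = 4.6739444 × 10^9.
SE(Ŷ) = √(4.6739444 × 10^9) = 68366.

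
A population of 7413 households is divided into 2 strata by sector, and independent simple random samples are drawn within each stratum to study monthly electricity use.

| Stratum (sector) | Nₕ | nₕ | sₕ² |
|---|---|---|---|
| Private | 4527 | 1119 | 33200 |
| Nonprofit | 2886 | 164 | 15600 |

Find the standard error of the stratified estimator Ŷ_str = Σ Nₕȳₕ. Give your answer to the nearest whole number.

34713

Var(Ŷ_str) = Σₕ Nₕ²(1 − fₕ)sₕ²/nₕ.
Private: 4527²·(1 − 1119/4527)·33200/1119 = 4.5773917 × 10^8.
Nonprofit: 2886²·(1 − 164/2886)·15600/164 = 7.4724875 × 10^8.
Sum = 1.2049879 × 10^9.
SE = √(1.2049879 × 10^9) = 34713.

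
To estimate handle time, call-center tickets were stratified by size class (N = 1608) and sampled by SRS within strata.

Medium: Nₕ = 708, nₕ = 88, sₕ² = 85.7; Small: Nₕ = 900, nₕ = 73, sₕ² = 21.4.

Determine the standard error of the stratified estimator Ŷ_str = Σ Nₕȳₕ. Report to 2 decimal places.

803.54

Var(Ŷ_str) = Σₕ Nₕ²(1 − fₕ)sₕ²/nₕ.
Medium: 708²·(1 − 88/708)·85.7/88 = 427487.18.
Small: 900²·(1 − 73/900)·21.4/73 = 218192.05.
Sum = 645679.23.
SE = √(645679.23) = 803.54.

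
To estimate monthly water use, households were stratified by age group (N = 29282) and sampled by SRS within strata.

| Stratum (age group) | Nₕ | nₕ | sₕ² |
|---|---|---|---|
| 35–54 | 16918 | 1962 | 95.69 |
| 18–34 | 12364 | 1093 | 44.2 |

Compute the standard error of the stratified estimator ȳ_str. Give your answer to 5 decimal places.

Var(ȳ_str) = Σₕ Wₕ²(1 − fₕ)sₕ²/nₕ with Wₕ = Nₕ/N, N = 29282.
35–54: Wₕ = 0.57776108; term = 0.57776108²·(1 − 0.11597115)·95.69/1962 = 0.014392312.
18–34: Wₕ = 0.42223892; term = 0.42223892²·(1 − 0.08840181)·44.2/1093 = 0.0065723712.
Sum = 0.020964683.
SE = √(0.020964683) = 0.14479.

0.14479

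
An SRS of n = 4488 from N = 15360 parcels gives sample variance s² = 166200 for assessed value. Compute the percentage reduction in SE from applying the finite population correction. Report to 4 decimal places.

f = n/N = 4488/15360 = 0.29218750.
SE_no-fpc = √(s²/n) = 6.0853994; SE_fpc = √((1−f)s²/n) = 5.1197435.
Ratio = √(1−f) = 0.84131593. Reduction = 100·(1 − 0.84131593) = 15.8684%.

15.8684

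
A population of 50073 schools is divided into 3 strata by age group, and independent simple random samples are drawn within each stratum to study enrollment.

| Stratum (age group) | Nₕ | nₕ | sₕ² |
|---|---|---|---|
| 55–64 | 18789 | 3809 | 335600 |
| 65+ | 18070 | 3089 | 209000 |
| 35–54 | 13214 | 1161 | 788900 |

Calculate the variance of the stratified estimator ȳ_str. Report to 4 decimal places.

Var(ȳ_str) = Σₕ Wₕ²(1 − fₕ)sₕ²/nₕ with Wₕ = Nₕ/N, N = 50073.
55–64: Wₕ = 0.37523216; term = 0.37523216²·(1 − 0.20272500)·335600/3809 = 9.8905225.
65+: Wₕ = 0.36087313; term = 0.36087313²·(1 − 0.17094632)·209000/3089 = 7.3049982.
35–54: Wₕ = 0.26389471; term = 0.26389471²·(1 − 0.08786136)·788900/1161 = 43.163035.
Sum = 60.358556.

60.3586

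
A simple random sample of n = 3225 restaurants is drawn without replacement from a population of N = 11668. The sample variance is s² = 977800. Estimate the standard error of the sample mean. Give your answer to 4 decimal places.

14.8119

Under SRS without replacement, Var(ȳ) = (1 − f)·s²/n with f = n/N = 3225/11668 = 0.27639698.
Var(ȳ) = (1 − 0.27639698)·977800/3225 = 0.72360302·303.1938 = 219.39195.
SE(ȳ) = √(219.39195) = 14.8119.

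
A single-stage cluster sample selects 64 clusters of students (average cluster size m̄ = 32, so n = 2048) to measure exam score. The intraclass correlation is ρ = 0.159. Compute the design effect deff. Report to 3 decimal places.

deff = 1 + (32 − 1)·0.159 = 1 + 4.929 = 5.929.

5.929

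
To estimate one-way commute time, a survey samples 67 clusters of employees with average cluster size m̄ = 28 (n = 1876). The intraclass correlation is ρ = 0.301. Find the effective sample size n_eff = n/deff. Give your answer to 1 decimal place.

205.5

deff = 1 + (28 − 1)·0.301 = 1 + 8.127 = 9.127.
n_eff = 1876 / 9.127 = 205.5.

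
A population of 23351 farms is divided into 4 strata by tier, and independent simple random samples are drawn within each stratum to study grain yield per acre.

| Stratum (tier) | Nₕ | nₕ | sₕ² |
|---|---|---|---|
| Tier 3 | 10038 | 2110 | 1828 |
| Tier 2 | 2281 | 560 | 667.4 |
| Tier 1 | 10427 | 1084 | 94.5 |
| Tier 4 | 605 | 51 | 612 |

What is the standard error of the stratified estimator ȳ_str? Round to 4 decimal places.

Var(ȳ_str) = Σₕ Wₕ²(1 − fₕ)sₕ²/nₕ with Wₕ = Nₕ/N, N = 23351.
Tier 3: Wₕ = 0.42987452; term = 0.42987452²·(1 − 0.21020124)·1828/2110 = 0.12644265.
Tier 2: Wₕ = 0.09768318; term = 0.09768318²·(1 − 0.24550636)·667.4/560 = 0.00858012.
Tier 1: Wₕ = 0.44653334; term = 0.44653334²·(1 − 0.10396087)·94.5/1084 = 0.015575331.
Tier 4: Wₕ = 0.02590895; term = 0.02590895²·(1 − 0.08429752)·612/51 = 0.0073762464.
Sum = 0.15797435.
SE = √(0.15797435) = 0.3975.

0.3975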